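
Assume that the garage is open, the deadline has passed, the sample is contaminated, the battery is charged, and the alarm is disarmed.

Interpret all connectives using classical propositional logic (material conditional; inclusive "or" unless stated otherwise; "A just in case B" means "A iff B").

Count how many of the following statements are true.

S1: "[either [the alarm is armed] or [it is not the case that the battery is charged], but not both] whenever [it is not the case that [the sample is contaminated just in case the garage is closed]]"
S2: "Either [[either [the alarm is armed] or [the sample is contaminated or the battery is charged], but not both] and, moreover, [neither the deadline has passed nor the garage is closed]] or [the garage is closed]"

0

Let R = "the sample is contaminated" (T), W = "the garage is closed" (F), K = "the alarm is armed" (F), S = "the battery is charged" (T), D = "the deadline has passed" (T).

S1: In symbols: ~(R <-> W) -> (K xor ~S)

R <-> W = T <-> F = F
~(R <-> W) = ~F = T
~S = ~T = F
K xor ~S = F xor F = F
~(R <-> W) -> (K xor ~S) = T -> F = F
Thus S1 is false.

S2: This is ((K xor (R | S)) & (D nor W)) | W.

R | S = T | T = T
K xor (R | S) = F xor T = T
D nor W = T nor F = F
(K xor (R | S)) & (D nor W) = T & F = F
((K xor (R | S)) & (D nor W)) | W = F | F = F
So S2 is false.

Count: 0.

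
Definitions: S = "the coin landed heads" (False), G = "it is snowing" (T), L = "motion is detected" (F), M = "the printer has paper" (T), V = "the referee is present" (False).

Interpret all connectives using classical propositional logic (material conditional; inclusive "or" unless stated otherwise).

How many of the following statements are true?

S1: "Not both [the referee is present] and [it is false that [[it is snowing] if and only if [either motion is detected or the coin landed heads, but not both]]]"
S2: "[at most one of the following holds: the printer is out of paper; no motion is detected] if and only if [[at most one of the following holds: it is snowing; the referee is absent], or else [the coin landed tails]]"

2

S1: Parsed as V nand not (G iff (L xor S))

L xor S = False xor False = False
G iff (L xor S) = True iff False = False
not (G iff (L xor S)) = not False = True
V nand not (G iff (L xor S)) = False nand True = True
Hence S1 is true.

S2: Formalization: (not M nand not L) iff ((G nand not V) or not S)

not M = not True = False
not L = not False = True
not M nand not L = False nand True = True
not V = not False = True
G nand not V = True nand True = False
not S = not False = True
(G nand not V) or not S = False or True = True
(not M nand not L) iff ((G nand not V) or not S) = True iff True = True
Hence S2 is true.

Count: 2.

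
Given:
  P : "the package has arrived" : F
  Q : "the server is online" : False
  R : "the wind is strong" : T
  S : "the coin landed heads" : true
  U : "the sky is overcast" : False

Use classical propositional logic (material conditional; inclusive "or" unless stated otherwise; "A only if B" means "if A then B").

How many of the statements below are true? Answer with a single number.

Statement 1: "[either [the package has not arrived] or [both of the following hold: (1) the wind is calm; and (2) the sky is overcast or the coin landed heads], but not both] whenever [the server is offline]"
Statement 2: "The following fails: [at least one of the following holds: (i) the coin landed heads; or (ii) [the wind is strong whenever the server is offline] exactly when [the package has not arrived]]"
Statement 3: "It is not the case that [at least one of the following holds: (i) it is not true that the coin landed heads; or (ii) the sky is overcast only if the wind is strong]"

Statement 1: Parsed as ~Q -> (~P xor (~R & (U | S)))

~Q = ~F = T
~P = ~F = T
~R = ~T = F
U | S = F | T = T
~R & (U | S) = F & T = F
~P xor (~R & (U | S)) = T xor F = T
~Q -> (~P xor (~R & (U | S))) = T -> T = T
So Statement 1 is true.

Statement 2: In symbols: ~(S | ((~Q -> R) <-> ~P))

~Q = ~F = T
~Q -> R = T -> T = T
~P = ~F = T
(~Q -> R) <-> ~P = T <-> T = T
S | ((~Q -> R) <-> ~P) = T | T = T
~(S | ((~Q -> R) <-> ~P)) = ~T = F
Hence Statement 2 is false.

Statement 3: In symbols: ~(~S | (U -> R))

~S = ~T = F
U -> R = F -> T = T
~S | (U -> R) = F | T = T
~(~S | (U -> R)) = ~T = F
So Statement 3 is false.

True statements: 1.

1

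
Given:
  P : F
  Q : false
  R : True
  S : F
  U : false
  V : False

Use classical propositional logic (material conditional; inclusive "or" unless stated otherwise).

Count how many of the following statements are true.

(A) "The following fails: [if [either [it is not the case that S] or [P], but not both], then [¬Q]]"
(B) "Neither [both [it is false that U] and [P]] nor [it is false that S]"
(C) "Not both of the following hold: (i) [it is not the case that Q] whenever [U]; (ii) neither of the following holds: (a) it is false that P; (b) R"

1

(A): Formalization: ~((~S xor P) -> ~Q)

~S = ~F = T
~S xor P = T xor F = T
~Q = ~F = T
(~S xor P) -> ~Q = T -> T = T
~((~S xor P) -> ~Q) = ~T = F
Thus (A) is false.

(B): Parsed as (~U & P) nor ~S

~U = ~F = T
~U & P = T & F = F
~S = ~F = T
(~U & P) nor ~S = F nor T = F
Hence (B) is false.

(C): Formalization: (U -> ~Q) nand (~P nor R)

~Q = ~F = T
U -> ~Q = F -> T = T
~P = ~F = T
~P nor R = T nor T = F
(U -> ~Q) nand (~P nor R) = T nand F = T
Hence (C) is true.

Count: 1.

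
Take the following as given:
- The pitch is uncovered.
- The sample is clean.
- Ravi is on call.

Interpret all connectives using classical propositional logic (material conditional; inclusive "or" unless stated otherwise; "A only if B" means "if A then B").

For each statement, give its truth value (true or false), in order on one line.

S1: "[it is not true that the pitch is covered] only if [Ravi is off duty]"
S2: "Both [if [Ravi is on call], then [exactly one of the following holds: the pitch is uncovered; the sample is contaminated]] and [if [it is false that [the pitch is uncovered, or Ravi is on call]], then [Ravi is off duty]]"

S1 false; S2 true

Let P = "the pitch is covered" (False), R = "Ravi is on call" (True), Q = "the sample is contaminated" (False).

S1: This is not P -> not R.

not P = not False = True
not R = not True = False
not P -> not R = True -> False = False
Thus S1 is false.

S2: Formalization: (R -> (not P xor Q)) and (not (not P or R) -> not R)

not P = not False = True
not P xor Q = True xor False = True
R -> (not P xor Q) = True -> True = True
not P = not False = True
not P or R = True or True = True
not (not P or R) = not True = False
not R = not True = False
not (not P or R) -> not R = False -> False = True
(R -> (not P xor Q)) and (not (not P or R) -> not R) = True and True = True
Hence S2 is true.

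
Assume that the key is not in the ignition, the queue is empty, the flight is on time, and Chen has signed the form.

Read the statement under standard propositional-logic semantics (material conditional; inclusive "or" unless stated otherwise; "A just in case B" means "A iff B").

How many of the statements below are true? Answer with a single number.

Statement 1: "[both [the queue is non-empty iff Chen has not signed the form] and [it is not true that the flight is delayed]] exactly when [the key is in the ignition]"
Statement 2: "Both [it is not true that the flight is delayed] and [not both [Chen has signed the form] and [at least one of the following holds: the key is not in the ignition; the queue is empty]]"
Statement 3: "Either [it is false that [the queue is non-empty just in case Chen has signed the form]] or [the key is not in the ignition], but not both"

Let H = "the queue is empty" (T), W = "Chen has signed the form" (T), V = "the flight is delayed" (F), K = "the key is in the ignition" (F).

Statement 1: This is ((~H <-> ~W) & ~V) <-> K.

~H = ~T = F
~W = ~T = F
~H <-> ~W = F <-> F = T
~V = ~F = T
(~H <-> ~W) & ~V = T & T = T
((~H <-> ~W) & ~V) <-> K = T <-> F = F
So Statement 1 is false.

Statement 2: Parsed as ~V & (W nand (~K | H))

~V = ~F = T
~K = ~F = T
~K | H = T | T = T
W nand (~K | H) = T nand T = F
~V & (W nand (~K | H)) = T & F = F
Thus Statement 2 is false.

Statement 3: Parsed as ~(~H <-> W) xor ~K

~H = ~T = F
~H <-> W = F <-> T = F
~(~H <-> W) = ~F = T
~K = ~F = T
~(~H <-> W) xor ~K = T xor T = F
Thus Statement 3 is false.

0 of the 3 statements are true (none).

0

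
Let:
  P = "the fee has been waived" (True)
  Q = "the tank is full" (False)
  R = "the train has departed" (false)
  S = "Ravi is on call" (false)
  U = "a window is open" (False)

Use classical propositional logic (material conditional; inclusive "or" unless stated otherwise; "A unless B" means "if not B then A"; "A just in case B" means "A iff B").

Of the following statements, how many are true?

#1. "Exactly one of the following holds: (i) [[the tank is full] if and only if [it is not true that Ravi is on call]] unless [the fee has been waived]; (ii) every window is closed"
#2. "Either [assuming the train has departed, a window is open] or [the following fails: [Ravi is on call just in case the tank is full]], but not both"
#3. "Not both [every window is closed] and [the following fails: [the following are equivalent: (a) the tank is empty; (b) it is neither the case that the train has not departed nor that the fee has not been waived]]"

#1: Formalization: ((Q <-> ~S) | P) xor ~U

~S = ~F = T
Q <-> ~S = F <-> T = F
(Q <-> ~S) | P = F | T = T
~U = ~F = T
((Q <-> ~S) | P) xor ~U = T xor T = F
So #1 is false.

#2: In symbols: (R -> U) xor ~(S <-> Q)

R -> U = F -> F = T
S <-> Q = F <-> F = T
~(S <-> Q) = ~T = F
(R -> U) xor ~(S <-> Q) = T xor F = T
Thus #2 is true.

#3: Formalization: ~U nand ~(~Q <-> (~R nor ~P))

~U = ~F = T
~Q = ~F = T
~R = ~F = T
~P = ~T = F
~R nor ~P = T nor F = F
~Q <-> (~R nor ~P) = T <-> F = F
~(~Q <-> (~R nor ~P)) = ~F = T
~U nand ~(~Q <-> (~R nor ~P)) = T nand T = F
So #3 is false.

True statements: 1 (#2).

1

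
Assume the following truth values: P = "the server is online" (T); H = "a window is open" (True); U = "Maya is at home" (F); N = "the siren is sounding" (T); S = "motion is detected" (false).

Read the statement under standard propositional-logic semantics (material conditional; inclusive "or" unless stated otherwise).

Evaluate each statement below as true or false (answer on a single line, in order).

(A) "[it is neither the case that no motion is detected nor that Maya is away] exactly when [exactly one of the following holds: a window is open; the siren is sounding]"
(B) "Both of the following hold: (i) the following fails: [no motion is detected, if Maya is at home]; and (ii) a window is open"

(A): Formalization: (¬S ↓ ¬U) ↔ (H ⊕ N)

¬S = ¬F = T
¬U = ¬F = T
¬S ↓ ¬U = T ↓ T = F
H ⊕ N = T ⊕ T = F
(¬S ↓ ¬U) ↔ (H ⊕ N) = F ↔ F = T
Thus (A) is true.

(B): Parsed as ¬(U → ¬S) ∧ H

¬S = ¬F = T
U → ¬S = F → T = T
¬(U → ¬S) = ¬T = F
¬(U → ¬S) ∧ H = F ∧ T = F
Thus (B) is false.

(A) true; (B) false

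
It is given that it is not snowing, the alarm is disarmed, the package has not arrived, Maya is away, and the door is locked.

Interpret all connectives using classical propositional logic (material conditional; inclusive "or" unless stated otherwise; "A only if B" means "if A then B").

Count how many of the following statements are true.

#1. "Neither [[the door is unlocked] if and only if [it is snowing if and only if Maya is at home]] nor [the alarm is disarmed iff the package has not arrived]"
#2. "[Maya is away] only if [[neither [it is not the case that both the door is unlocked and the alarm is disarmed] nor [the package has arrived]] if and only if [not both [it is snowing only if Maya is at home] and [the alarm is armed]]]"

Let N = "the door is locked" (T), K = "it is snowing" (F), S = "Maya is at home" (F), M = "the alarm is armed" (F), G = "the package has arrived" (F).

#1: This is (¬N ↔ (K ↔ S)) ↓ (¬M ↔ ¬G).

¬N = ¬T = F
K ↔ S = F ↔ F = T
¬N ↔ (K ↔ S) = F ↔ T = F
¬M = ¬F = T
¬G = ¬F = T
¬M ↔ ¬G = T ↔ T = T
(¬N ↔ (K ↔ S)) ↓ (¬M ↔ ¬G) = F ↓ T = F
Thus #1 is false.

#2: In symbols: ¬S → (((¬N ↑ ¬M) ↓ G) ↔ ((K → S) ↑ M))

¬S = ¬F = T
¬N = ¬T = F
¬M = ¬F = T
¬N ↑ ¬M = F ↑ T = T
(¬N ↑ ¬M) ↓ G = T ↓ F = F
K → S = F → F = T
(K → S) ↑ M = T ↑ F = T
((¬N ↑ ¬M) ↓ G) ↔ ((K → S) ↑ M) = F ↔ T = F
¬S → (((¬N ↑ ¬M) ↓ G) ↔ ((K → S) ↑ M)) = T → F = F
Hence #2 is false.

True statements: 0 (none).

0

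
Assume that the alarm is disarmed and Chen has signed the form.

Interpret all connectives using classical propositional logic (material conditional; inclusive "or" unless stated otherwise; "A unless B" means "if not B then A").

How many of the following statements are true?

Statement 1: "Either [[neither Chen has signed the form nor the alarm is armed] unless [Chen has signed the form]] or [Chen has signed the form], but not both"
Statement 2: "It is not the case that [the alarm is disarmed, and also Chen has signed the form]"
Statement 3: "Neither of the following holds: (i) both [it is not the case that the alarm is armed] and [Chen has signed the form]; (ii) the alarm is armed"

Let Q = "Chen has signed the form" (T), P = "the alarm is armed" (F).

Statement 1: Formalization: ((Q ↓ P) ∨ Q) ⊕ Q

Q ↓ P = T ↓ F = F
(Q ↓ P) ∨ Q = F ∨ T = T
((Q ↓ P) ∨ Q) ⊕ Q = T ⊕ T = F
So Statement 1 is false.

Statement 2: In symbols: ¬(¬P ∧ Q)

¬P = ¬F = T
¬P ∧ Q = T ∧ T = T
¬(¬P ∧ Q) = ¬T = F
Hence Statement 2 is false.

Statement 3: Parsed as (¬P ∧ Q) ↓ P

¬P = ¬F = T
¬P ∧ Q = T ∧ T = T
(¬P ∧ Q) ↓ P = T ↓ F = F
So Statement 3 is false.

Count: 0.

0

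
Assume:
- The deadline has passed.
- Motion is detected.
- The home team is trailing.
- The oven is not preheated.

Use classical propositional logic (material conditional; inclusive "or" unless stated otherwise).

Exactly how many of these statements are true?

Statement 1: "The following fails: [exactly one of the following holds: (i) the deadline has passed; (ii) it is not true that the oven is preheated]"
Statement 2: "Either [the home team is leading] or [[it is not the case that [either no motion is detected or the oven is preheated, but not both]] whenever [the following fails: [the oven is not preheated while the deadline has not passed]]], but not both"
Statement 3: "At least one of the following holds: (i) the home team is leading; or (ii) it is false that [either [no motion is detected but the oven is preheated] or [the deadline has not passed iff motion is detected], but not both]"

3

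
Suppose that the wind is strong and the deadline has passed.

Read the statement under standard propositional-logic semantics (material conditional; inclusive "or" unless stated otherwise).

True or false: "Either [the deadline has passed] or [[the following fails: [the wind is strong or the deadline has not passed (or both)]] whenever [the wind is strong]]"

The statement is true.

Let S = "the deadline has passed" (T), V = "the wind is strong" (T).
This is S | (V -> ~(V | ~S)).

~S = ~T = F
V | ~S = T | F = T
~(V | ~S) = ~T = F
V -> ~(V | ~S) = T -> F = F
S | (V -> ~(V | ~S)) = T | F = T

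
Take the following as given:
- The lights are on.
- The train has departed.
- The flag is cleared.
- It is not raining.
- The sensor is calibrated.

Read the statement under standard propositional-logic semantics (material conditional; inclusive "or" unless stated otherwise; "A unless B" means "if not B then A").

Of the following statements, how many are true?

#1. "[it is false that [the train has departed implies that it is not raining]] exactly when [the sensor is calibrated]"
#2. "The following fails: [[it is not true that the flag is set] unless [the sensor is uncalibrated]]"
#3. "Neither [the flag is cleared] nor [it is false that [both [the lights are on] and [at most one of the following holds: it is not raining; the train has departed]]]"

Let Q = "the train has departed" (True), S = "it is raining" (False), U = "the sensor is calibrated" (True), R = "the flag is set" (False), P = "the lights are on" (True).

#1: Formalization: not (Q -> not S) iff U

not S = not False = True
Q -> not S = True -> True = True
not (Q -> not S) = not True = False
not (Q -> not S) iff U = False iff True = False
Hence #1 is false.

#2: Parsed as not (not R or not U)

not R = not False = True
not U = not True = False
not R or not U = True or False = True
not (not R or not U) = not True = False
Hence #2 is false.

#3: This is not R nor not (P and (not S nand Q)).

not R = not False = True
not S = not False = True
not S nand Q = True nand True = False
P and (not S nand Q) = True and False = False
not (P and (not S nand Q)) = not False = True
not R nor not (P and (not S nand Q)) = True nor True = False
Hence #3 is false.

True statements: 0 (none).

0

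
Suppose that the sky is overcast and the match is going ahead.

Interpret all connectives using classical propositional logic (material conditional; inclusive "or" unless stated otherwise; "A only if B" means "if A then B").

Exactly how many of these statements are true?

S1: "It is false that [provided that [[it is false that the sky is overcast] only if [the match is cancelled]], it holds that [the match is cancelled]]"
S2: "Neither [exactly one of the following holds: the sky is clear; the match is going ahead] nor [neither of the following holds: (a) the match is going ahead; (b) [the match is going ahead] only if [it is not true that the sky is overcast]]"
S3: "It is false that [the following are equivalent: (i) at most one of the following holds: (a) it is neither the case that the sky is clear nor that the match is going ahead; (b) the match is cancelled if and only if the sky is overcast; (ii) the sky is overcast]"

Let P = "the sky is overcast" (T), Q = "the match is cancelled" (F).

S1: This is ~((~P -> Q) -> Q).

~P = ~T = F
~P -> Q = F -> F = T
(~P -> Q) -> Q = T -> F = F
~((~P -> Q) -> Q) = ~F = T
So S1 is true.

S2: In symbols: (~P xor ~Q) nor (~Q nor (~Q -> ~P))

~P = ~T = F
~Q = ~F = T
~P xor ~Q = F xor T = T
~Q = ~F = T
~Q = ~F = T
~P = ~T = F
~Q -> ~P = T -> F = F
~Q nor (~Q -> ~P) = T nor F = F
(~P xor ~Q) nor (~Q nor (~Q -> ~P)) = T nor F = F
Thus S2 is false.

S3: Parsed as ~(((~P nor ~Q) nand (Q <-> P)) <-> P)

~P = ~T = F
~Q = ~F = T
~P nor ~Q = F nor T = F
Q <-> P = F <-> T = F
(~P nor ~Q) nand (Q <-> P) = F nand F = T
((~P nor ~Q) nand (Q <-> P)) <-> P = T <-> T = T
~(((~P nor ~Q) nand (Q <-> P)) <-> P) = ~T = F
Thus S3 is false.

True statements: 1.

1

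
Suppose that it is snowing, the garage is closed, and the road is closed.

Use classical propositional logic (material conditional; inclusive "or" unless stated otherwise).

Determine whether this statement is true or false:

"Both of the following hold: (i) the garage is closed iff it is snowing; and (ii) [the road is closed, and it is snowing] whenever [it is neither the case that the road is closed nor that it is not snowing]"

true

Let D = "the garage is closed" (T), L = "it is snowing" (T), H = "the road is closed" (T).
Formalization: (D <-> L) & ((H nor ~L) -> (H & L))

D <-> L = T <-> T = T
~L = ~T = F
H nor ~L = T nor F = F
H & L = T & T = T
(H nor ~L) -> (H & L) = F -> T = T
(D <-> L) & ((H nor ~L) -> (H & L)) = T & T = T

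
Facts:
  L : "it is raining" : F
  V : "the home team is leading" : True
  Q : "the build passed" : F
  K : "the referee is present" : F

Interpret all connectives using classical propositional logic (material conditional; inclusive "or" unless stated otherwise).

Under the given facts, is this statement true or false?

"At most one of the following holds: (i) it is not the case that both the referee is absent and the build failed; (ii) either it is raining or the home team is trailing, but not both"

Values: K=F, Q=F, L=F, V=T.
In symbols: (¬K ↑ ¬Q) ↑ (L ⊕ ¬V)

¬K = ¬F = T
¬Q = ¬F = T
¬K ↑ ¬Q = T ↑ T = F
¬V = ¬T = F
L ⊕ ¬V = F ⊕ F = F
(¬K ↑ ¬Q) ↑ (L ⊕ ¬V) = F ↑ F = T

True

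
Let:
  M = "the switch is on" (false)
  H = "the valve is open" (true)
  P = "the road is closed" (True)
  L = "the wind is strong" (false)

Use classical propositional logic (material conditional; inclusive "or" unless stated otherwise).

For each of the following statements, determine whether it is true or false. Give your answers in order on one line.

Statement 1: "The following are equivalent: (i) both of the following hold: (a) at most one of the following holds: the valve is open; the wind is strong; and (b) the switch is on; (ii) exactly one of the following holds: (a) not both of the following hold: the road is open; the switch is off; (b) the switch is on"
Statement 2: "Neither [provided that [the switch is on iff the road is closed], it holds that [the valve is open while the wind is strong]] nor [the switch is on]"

Statement 1 False; Statement 2 False

Statement 1: Formalization: ((H nand L) & M) <-> ((~P nand ~M) xor M)

H nand L = T nand F = T
(H nand L) & M = T & F = F
~P = ~T = F
~M = ~F = T
~P nand ~M = F nand T = T
(~P nand ~M) xor M = T xor F = T
((H nand L) & M) <-> ((~P nand ~M) xor M) = F <-> T = F
Hence Statement 1 is false.

Statement 2: This is ((M <-> P) -> (H & L)) nor M.

M <-> P = F <-> T = F
H & L = T & F = F
(M <-> P) -> (H & L) = F -> F = T
((M <-> P) -> (H & L)) nor M = T nor F = F
Hence Statement 2 is false.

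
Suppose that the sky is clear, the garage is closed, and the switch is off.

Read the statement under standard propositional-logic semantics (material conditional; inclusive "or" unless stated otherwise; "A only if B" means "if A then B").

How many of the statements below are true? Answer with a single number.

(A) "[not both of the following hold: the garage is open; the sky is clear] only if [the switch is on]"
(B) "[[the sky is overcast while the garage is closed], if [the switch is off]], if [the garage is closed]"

Let R = "the garage is closed" (T), M = "the sky is overcast" (F), S = "the switch is on" (F).

(A): This is (~R nand ~M) -> S.

~R = ~T = F
~M = ~F = T
~R nand ~M = F nand T = T
(~R nand ~M) -> S = T -> F = F
Hence (A) is false.

(B): This is R -> (~S -> (M & R)).

~S = ~F = T
M & R = F & T = F
~S -> (M & R) = T -> F = F
R -> (~S -> (M & R)) = T -> F = F
Hence (B) is false.

0 of the 2 statements are true (none).

0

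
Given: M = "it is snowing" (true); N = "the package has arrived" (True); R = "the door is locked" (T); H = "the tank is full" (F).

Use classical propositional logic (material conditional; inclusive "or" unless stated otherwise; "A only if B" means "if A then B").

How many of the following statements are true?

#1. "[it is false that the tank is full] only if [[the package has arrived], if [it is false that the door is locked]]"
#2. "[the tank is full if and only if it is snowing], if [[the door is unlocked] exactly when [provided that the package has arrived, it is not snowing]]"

1

#1: Formalization: ¬H → (¬R → N)

¬H = ¬F = T
¬R = ¬T = F
¬R → N = F → T = T
¬H → (¬R → N) = T → T = T
Hence #1 is true.

#2: Formalization: (¬R ↔ (N → ¬M)) → (H ↔ M)

¬R = ¬T = F
¬M = ¬T = F
N → ¬M = T → F = F
¬R ↔ (N → ¬M) = F ↔ F = T
H ↔ M = F ↔ T = F
(¬R ↔ (N → ¬M)) → (H ↔ M) = T → F = F
Hence #2 is false.

True statements: 1.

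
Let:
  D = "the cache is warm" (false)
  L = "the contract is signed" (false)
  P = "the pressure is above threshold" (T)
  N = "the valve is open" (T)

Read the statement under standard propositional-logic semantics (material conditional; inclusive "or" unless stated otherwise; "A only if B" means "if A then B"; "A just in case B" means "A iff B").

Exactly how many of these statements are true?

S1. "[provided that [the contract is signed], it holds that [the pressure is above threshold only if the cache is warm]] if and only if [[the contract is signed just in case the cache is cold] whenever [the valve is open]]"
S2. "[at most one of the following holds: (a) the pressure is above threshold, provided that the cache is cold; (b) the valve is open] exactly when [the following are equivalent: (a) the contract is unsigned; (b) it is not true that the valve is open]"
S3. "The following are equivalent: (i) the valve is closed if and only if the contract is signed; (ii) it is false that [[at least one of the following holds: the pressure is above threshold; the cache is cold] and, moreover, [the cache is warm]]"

2

S1: In symbols: (L -> (P -> D)) <-> (N -> (L <-> ~D))

P -> D = T -> F = F
L -> (P -> D) = F -> F = T
~D = ~F = T
L <-> ~D = F <-> T = F
N -> (L <-> ~D) = T -> F = F
(L -> (P -> D)) <-> (N -> (L <-> ~D)) = T <-> F = F
Hence S1 is false.

S2: Parsed as ((~D -> P) nand N) <-> (~L <-> ~N)

~D = ~F = T
~D -> P = T -> T = T
(~D -> P) nand N = T nand T = F
~L = ~F = T
~N = ~T = F
~L <-> ~N = T <-> F = F
((~D -> P) nand N) <-> (~L <-> ~N) = F <-> F = T
Thus S2 is true.

S3: This is (~N <-> L) <-> ~((P | ~D) & D).

~N = ~T = F
~N <-> L = F <-> F = T
~D = ~F = T
P | ~D = T | T = T
(P | ~D) & D = T & F = F
~((P | ~D) & D) = ~F = T
(~N <-> L) <-> ~((P | ~D) & D) = T <-> T = T
So S3 is true.

True statements: 2.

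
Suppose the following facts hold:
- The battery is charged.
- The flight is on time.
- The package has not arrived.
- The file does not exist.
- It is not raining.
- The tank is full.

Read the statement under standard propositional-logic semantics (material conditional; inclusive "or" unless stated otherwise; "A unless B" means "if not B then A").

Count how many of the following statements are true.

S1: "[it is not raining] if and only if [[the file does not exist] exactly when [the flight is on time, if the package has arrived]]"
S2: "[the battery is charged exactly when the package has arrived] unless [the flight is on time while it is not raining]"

2

Let W = "it is raining" (F), H = "the file exists" (F), G = "the package has arrived" (F), V = "the flight is delayed" (F), Q = "the battery is charged" (T).

S1: Formalization: ~W <-> (~H <-> (G -> ~V))

~W = ~F = T
~H = ~F = T
~V = ~F = T
G -> ~V = F -> T = T
~H <-> (G -> ~V) = T <-> T = T
~W <-> (~H <-> (G -> ~V)) = T <-> T = T
Thus S1 is true.

S2: This is (Q <-> G) | (~V & ~W).

Q <-> G = T <-> F = F
~V = ~F = T
~W = ~F = T
~V & ~W = T & T = T
(Q <-> G) | (~V & ~W) = F | T = T
Thus S2 is true.

True statements: 2 (S1, S2).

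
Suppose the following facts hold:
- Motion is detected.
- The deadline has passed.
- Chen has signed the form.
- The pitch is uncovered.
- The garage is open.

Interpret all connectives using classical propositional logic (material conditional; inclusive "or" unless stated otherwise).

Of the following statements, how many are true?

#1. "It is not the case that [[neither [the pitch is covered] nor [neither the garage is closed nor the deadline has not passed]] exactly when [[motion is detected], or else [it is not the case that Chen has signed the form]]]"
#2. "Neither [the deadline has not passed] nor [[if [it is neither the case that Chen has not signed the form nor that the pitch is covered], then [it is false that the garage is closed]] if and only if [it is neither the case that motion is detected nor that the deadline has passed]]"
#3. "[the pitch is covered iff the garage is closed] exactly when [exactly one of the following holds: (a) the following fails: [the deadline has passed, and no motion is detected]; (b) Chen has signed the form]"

Let N = "the pitch is covered" (F), K = "the garage is closed" (F), S = "the deadline has passed" (T), U = "motion is detected" (T), D = "Chen has signed the form" (T).

#1: Parsed as ~((N nor (K nor ~S)) <-> (U | ~D))

~S = ~T = F
K nor ~S = F nor F = T
N nor (K nor ~S) = F nor T = F
~D = ~T = F
U | ~D = T | F = T
(N nor (K nor ~S)) <-> (U | ~D) = F <-> T = F
~((N nor (K nor ~S)) <-> (U | ~D)) = ~F = T
Hence #1 is true.

#2: This is ~S nor (((~D nor N) -> ~K) <-> (U nor S)).

~S = ~T = F
~D = ~T = F
~D nor N = F nor F = T
~K = ~F = T
(~D nor N) -> ~K = T -> T = T
U nor S = T nor T = F
((~D nor N) -> ~K) <-> (U nor S) = T <-> F = F
~S nor (((~D nor N) -> ~K) <-> (U nor S)) = F nor F = T
Thus #2 is true.

#3: This is (N <-> K) <-> (~(S & ~U) xor D).

N <-> K = F <-> F = T
~U = ~T = F
S & ~U = T & F = F
~(S & ~U) = ~F = T
~(S & ~U) xor D = T xor T = F
(N <-> K) <-> (~(S & ~U) xor D) = T <-> F = F
So #3 is false.

Count: 2.

2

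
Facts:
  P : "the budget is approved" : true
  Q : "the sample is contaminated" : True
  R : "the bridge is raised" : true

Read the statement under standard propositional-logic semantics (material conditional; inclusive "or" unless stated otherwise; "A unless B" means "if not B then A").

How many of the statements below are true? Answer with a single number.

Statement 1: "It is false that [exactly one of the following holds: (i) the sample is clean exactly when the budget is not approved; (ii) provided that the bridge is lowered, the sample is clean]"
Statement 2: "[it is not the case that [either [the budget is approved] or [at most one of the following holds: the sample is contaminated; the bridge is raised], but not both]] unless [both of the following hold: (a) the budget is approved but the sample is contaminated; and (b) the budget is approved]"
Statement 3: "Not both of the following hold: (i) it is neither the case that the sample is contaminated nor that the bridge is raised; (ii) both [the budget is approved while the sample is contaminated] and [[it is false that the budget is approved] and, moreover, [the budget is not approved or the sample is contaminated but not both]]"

Statement 1: This is not ((not Q iff not P) xor (not R -> not Q)).

not Q = not True = False
not P = not True = False
not Q iff not P = False iff False = True
not R = not True = False
not Q = not True = False
not R -> not Q = False -> False = True
(not Q iff not P) xor (not R -> not Q) = True xor True = False
not ((not Q iff not P) xor (not R -> not Q)) = not False = True
So Statement 1 is true.

Statement 2: Parsed as not (P xor (Q nand R)) or ((P and Q) and P)

Q nand R = True nand True = False
P xor (Q nand R) = True xor False = True
not (P xor (Q nand R)) = not True = False
P and Q = True and True = True
(P and Q) and P = True and True = True
not (P xor (Q nand R)) or ((P and Q) and P) = False or True = True
Thus Statement 2 is true.

Statement 3: Formalization: (Q nor R) nand ((P and Q) and (not P and (not P xor Q)))

Q nor R = True nor True = False
P and Q = True and True = True
not P = not True = False
not P = not True = False
not P xor Q = False xor True = True
not P and (not P xor Q) = False and True = False
(P and Q) and (not P and (not P xor Q)) = True and False = False
(Q nor R) nand ((P and Q) and (not P and (not P xor Q))) = False nand False = True
So Statement 3 is true.

Count: 3.

3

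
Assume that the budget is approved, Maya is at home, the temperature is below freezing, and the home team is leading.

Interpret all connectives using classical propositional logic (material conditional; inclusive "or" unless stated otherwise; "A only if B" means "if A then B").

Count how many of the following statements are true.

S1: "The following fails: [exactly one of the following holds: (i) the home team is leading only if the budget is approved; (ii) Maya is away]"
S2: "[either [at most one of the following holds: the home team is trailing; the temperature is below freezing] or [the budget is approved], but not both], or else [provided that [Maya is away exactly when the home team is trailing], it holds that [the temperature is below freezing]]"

1

Let N = "the home team is leading" (True), M = "the budget is approved" (True), W = "Maya is at home" (True), L = "the temperature is below freezing" (True).

S1: Formalization: not ((N -> M) xor not W)

N -> M = True -> True = True
not W = not True = False
(N -> M) xor not W = True xor False = True
not ((N -> M) xor not W) = not True = False
So S1 is false.

S2: Parsed as ((not N nand L) xor M) or ((not W iff not N) -> L)

not N = not True = False
not N nand L = False nand True = True
(not N nand L) xor M = True xor True = False
not W = not True = False
not N = not True = False
not W iff not N = False iff False = True
(not W iff not N) -> L = True -> True = True
((not N nand L) xor M) or ((not W iff not N) -> L) = False or True = True
Hence S2 is true.

True statements: 1.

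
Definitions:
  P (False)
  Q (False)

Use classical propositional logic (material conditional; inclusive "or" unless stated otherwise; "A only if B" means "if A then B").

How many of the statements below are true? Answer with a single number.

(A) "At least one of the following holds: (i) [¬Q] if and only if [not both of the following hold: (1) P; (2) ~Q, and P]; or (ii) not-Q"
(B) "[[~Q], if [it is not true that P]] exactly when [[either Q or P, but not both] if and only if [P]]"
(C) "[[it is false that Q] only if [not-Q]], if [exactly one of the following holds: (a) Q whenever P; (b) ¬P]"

(A): Parsed as (not Q iff (P nand (not Q and P))) or not Q

not Q = not False = True
not Q = not False = True
not Q and P = True and False = False
P nand (not Q and P) = False nand False = True
not Q iff (P nand (not Q and P)) = True iff True = True
not Q = not False = True
(not Q iff (P nand (not Q and P))) or not Q = True or True = True
Thus (A) is true.

(B): In symbols: (not P -> not Q) iff ((Q xor P) iff P)

not P = not False = True
not Q = not False = True
not P -> not Q = True -> True = True
Q xor P = False xor False = False
(Q xor P) iff P = False iff False = True
(not P -> not Q) iff ((Q xor P) iff P) = True iff True = True
Thus (B) is true.

(C): This is ((P -> Q) xor not P) -> (not Q -> not Q).

P -> Q = False -> False = True
not P = not False = True
(P -> Q) xor not P = True xor True = False
not Q = not False = True
not Q = not False = True
not Q -> not Q = True -> True = True
((P -> Q) xor not P) -> (not Q -> not Q) = False -> True = True
Thus (C) is true.

3 of the 3 statements are true.

3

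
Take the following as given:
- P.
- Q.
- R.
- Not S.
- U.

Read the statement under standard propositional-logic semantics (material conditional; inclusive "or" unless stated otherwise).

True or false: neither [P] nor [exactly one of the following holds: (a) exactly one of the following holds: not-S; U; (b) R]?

Parsed as P nor ((not S xor U) xor R)

not S = not False = True
not S xor U = True xor True = False
(not S xor U) xor R = False xor True = True
P nor ((not S xor U) xor R) = True nor True = False

False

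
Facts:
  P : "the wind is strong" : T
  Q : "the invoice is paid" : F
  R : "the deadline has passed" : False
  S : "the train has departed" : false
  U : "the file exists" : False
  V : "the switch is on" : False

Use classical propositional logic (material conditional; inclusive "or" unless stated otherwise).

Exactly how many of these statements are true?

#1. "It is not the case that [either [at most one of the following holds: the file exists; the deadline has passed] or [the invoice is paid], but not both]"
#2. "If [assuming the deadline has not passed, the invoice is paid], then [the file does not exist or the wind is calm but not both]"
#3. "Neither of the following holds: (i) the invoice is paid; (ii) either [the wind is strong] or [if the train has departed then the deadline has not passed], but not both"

2

#1: Parsed as not ((U nand R) xor Q)

U nand R = False nand False = True
(U nand R) xor Q = True xor False = True
not ((U nand R) xor Q) = not True = False
Thus #1 is false.

#2: Formalization: (not R -> Q) -> (not U xor not P)

not R = not False = True
not R -> Q = True -> False = False
not U = not False = True
not P = not True = False
not U xor not P = True xor False = True
(not R -> Q) -> (not U xor not P) = False -> True = True
Thus #2 is true.

#3: Parsed as Q nor (P xor (S -> not R))

not R = not False = True
S -> not R = False -> True = True
P xor (S -> not R) = True xor True = False
Q nor (P xor (S -> not R)) = False nor False = True
Thus #3 is true.

2 of the 3 statements are true.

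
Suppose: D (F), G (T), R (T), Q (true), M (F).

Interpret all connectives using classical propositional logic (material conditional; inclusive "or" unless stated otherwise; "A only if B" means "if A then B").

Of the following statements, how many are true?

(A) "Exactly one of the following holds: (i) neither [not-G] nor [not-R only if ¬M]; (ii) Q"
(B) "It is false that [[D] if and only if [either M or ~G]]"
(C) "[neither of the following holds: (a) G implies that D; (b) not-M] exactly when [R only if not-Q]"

2

(A): This is (not G nor (not R -> not M)) xor Q.

not G = not True = False
not R = not True = False
not M = not False = True
not R -> not M = False -> True = True
not G nor (not R -> not M) = False nor True = False
(not G nor (not R -> not M)) xor Q = False xor True = True
Hence (A) is true.

(B): Formalization: not (D iff (M or not G))

not G = not True = False
M or not G = False or False = False
D iff (M or not G) = False iff False = True
not (D iff (M or not G)) = not True = False
So (B) is false.

(C): In symbols: ((G -> D) nor not M) iff (R -> not Q)

G -> D = True -> False = False
not M = not False = True
(G -> D) nor not M = False nor True = False
not Q = not True = False
R -> not Q = True -> False = False
((G -> D) nor not M) iff (R -> not Q) = False iff False = True
So (C) is true.

2 of the 3 statements are true.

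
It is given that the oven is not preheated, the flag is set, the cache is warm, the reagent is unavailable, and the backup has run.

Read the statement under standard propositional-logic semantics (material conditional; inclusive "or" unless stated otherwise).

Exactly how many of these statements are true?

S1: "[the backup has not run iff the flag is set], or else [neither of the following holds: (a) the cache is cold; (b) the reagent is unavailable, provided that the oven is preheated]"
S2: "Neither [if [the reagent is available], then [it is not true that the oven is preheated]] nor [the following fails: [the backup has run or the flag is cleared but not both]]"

0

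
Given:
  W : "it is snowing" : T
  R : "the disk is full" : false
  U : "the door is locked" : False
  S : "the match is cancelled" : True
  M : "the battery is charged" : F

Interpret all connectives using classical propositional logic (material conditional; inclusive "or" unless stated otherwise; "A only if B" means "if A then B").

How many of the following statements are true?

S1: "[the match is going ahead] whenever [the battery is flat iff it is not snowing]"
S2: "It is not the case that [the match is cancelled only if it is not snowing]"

2

S1: This is (~M <-> ~W) -> ~S.

~M = ~F = T
~W = ~T = F
~M <-> ~W = T <-> F = F
~S = ~T = F
(~M <-> ~W) -> ~S = F -> F = T
Thus S1 is true.

S2: In symbols: ~(S -> ~W)

~W = ~T = F
S -> ~W = T -> F = F
~(S -> ~W) = ~F = T
So S2 is true.

True statements: 2.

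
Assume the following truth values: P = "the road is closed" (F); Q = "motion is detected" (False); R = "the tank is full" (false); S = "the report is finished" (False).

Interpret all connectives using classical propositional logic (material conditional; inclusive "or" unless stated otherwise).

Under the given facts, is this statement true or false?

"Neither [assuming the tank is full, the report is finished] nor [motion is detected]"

Formalization: (R -> S) nor Q

R -> S = False -> False = True
(R -> S) nor Q = True nor False = False

false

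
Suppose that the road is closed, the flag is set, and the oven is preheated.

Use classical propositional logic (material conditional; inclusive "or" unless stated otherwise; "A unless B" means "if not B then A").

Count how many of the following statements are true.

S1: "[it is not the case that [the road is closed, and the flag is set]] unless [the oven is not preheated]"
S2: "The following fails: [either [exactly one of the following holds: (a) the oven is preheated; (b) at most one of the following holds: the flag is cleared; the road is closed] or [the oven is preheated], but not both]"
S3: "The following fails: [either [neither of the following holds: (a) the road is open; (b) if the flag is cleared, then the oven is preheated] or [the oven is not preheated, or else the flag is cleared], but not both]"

1

Let P = "the road is closed" (T), Q = "the flag is set" (T), R = "the oven is preheated" (T).

S1: Formalization: ~(P & Q) | ~R

P & Q = T & T = T
~(P & Q) = ~T = F
~R = ~T = F
~(P & Q) | ~R = F | F = F
So S1 is false.

S2: Parsed as ~((R xor (~Q nand P)) xor R)

~Q = ~T = F
~Q nand P = F nand T = T
R xor (~Q nand P) = T xor T = F
(R xor (~Q nand P)) xor R = F xor T = T
~((R xor (~Q nand P)) xor R) = ~T = F
Hence S2 is false.

S3: This is ~((~P nor (~Q -> R)) xor (~R | ~Q)).

~P = ~T = F
~Q = ~T = F
~Q -> R = F -> T = T
~P nor (~Q -> R) = F nor T = F
~R = ~T = F
~Q = ~T = F
~R | ~Q = F | F = F
(~P nor (~Q -> R)) xor (~R | ~Q) = F xor F = F
~((~P nor (~Q -> R)) xor (~R | ~Q)) = ~F = T
Thus S3 is true.

Count: 1.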